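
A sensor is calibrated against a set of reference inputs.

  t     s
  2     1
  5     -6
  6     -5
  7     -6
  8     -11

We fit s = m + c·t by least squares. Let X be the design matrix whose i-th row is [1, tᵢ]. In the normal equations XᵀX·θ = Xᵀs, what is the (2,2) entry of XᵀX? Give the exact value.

Row 2 ↔ basis t, column 2 ↔ basis t, so (XᵀX)_{2,2} = Σᵢ (t)·(t) = (2)·(2) + (5)·(5) + (6)·(6) + (7)·(7) + (8)·(8) = 178.

178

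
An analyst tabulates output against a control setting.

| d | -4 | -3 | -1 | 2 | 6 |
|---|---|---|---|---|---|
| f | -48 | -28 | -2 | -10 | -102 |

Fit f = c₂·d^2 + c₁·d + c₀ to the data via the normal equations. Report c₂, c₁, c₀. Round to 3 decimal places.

Normal-equation sums: Σd^2·d^2 = 1650, Σd^2·d = 132, Σd^2 = 66, Σd·d = 66, Σd = 0, Σ1 = 5.
For Mᵀf: Σd^2·f = -4734, Σd·f = -354, Σf = -190.
Normal equations: [[1650, 132, 66]; [132, 66, 0]; [66, 0, 5]]·[c₂, c₁, c₀]ᵀ = [-4734, -354, -190]ᵀ.
Solving the 3×3 system (Gaussian elimination) gives c₂ = -115/39, c₁ = 229/429, c₀ = 12/13.

c₂ = -2.949, c₁ = 0.534, c₀ = 0.923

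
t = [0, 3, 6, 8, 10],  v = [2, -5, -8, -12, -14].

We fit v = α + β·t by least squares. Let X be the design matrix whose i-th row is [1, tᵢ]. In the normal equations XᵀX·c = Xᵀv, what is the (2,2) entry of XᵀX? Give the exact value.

209

Row 2 ↔ basis t, column 2 ↔ basis t, so (XᵀX)_{2,2} = Σᵢ (t)·(t) = (0)·(0) + (3)·(3) + (6)·(6) + (8)·(8) + (10)·(10) = 209.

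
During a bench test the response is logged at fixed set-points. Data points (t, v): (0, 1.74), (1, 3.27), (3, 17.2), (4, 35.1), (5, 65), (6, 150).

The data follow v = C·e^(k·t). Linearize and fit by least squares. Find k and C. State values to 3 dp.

k = 0.746, C = 1.691

Taking logs, ln v = k·t + ln C, so regress ln v on t.
Σt = 19.0000, Σ(t)² = 87.0000, Σln v = 17.3268, Σt·ln v = 74.8881.
Normal system: [[87.0000, 19.0000]; [19.0000, 6]]·[k, ln C]ᵀ = [74.8881, 17.3268]ᵀ.
Solving (det = 161.0000): k = 0.74608, ln C = 0.52521, so C = exp(0.52521) = 1.69082.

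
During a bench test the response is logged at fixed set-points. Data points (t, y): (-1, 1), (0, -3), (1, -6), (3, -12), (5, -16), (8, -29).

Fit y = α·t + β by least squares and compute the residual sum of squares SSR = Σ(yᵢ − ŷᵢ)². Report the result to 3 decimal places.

Compute the Gram sums: Σt·t = 100, Σt = 16, Σ1 = 6.
For Xᵀy: Σt·y = -355, Σy = -65.
Normal equations: [[100, 16]; [16, 6]]·[α, β]ᵀ = [-355, -65]ᵀ.
Δ = 100·6 − 16² = 344.
α = ((-355)·6 − 16·(-65))/344 = -545/172; β = (100·(-65) − 16·(-355))/344 = -205/86.
Residuals: 37/172, -53/86, -77/172, -19/172, 383/172, -109/86; SSR = 1239/172.

SSR = 7.203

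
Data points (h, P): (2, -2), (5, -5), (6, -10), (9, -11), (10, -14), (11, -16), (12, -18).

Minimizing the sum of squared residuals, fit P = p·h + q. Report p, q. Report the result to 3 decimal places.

p = -1.558, q = 1.384

Normal-equation sums: Σh·h = 511, Σh = 55, Σ1 = 7.
For XᵀP: Σh·P = -720, ΣP = -76.
Eliminating q: 7·(row 1) − 55·(row 2) gives 552·p = 7·(-720) − 55·(-76) = -860, so p = -215/138.
Then q = ((-76) − 55·(-215/138))/7 = 191/138.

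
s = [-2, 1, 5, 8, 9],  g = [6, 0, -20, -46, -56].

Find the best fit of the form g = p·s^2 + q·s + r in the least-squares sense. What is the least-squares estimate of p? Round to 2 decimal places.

p = -0.47

With design matrix A, AᵀA = [[11299, 1359, 175]; [1359, 175, 21]; [175, 21, 5]] and Aᵀg = [-7956, -984, -116]ᵀ.
Row-reducing yields p = -35212/74659, q = -13398/5743, r = 231862/74659.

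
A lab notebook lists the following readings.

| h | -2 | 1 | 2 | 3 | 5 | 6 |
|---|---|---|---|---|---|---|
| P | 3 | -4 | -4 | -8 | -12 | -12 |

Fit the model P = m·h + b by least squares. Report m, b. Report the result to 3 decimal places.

Normal-equation sums: Σh·h = 79, Σh = 15, Σ1 = 6.
Moment sums: Σh·P = -174, ΣP = -37.
XᵀX·[m, b]ᵀ = XᵀP becomes [[79, 15]; [15, 6]]·[m, b]ᵀ = [-174, -37]ᵀ.
det = 79·6 − 15² = 249.
m = ((-174)·6 − 15·(-37))/249 = -163/83; b = (79·(-37) − 15·(-174))/249 = -313/249.

m = -1.964, b = -1.257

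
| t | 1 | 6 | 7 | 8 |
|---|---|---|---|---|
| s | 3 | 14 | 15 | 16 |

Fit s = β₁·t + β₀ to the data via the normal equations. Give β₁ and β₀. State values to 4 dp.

Normal-equation sums: Σt·t = 150, Σt = 22, Σ1 = 4.
Right-hand side: Σt·s = 320, Σs = 48.
So XᵀX·[β₁, β₀]ᵀ = Xᵀs: [[150, 22]; [22, 4]]·[β₁, β₀]ᵀ = [320, 48]ᵀ.
Δ = 150·4 − 22² = 116.
β₁ = (320·4 − 22·48)/116 = 56/29; β₀ = (150·48 − 22·320)/116 = 40/29.

β₁ = 1.9310, β₀ = 1.3793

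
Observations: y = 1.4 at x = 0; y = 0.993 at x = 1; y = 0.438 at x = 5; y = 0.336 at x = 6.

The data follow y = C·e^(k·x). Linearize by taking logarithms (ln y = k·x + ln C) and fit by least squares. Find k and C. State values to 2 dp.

Taking logs, ln y = k·x + ln C, so regress ln y on x.
AᵀA = [[62.0000, 12.0000]; [12.0000, 4]], rhs = [-10.6786, -1.5867]ᵀ  (here Σx = 12.0000, Σ(x)² = 62.0000, Σln y = -1.5867, Σx·ln y = -10.6786).
Solving (det = 104.0000): k = -0.22763, ln C = 0.28621, so C = exp(0.28621) = 1.33137.

k = -0.23, C = 1.33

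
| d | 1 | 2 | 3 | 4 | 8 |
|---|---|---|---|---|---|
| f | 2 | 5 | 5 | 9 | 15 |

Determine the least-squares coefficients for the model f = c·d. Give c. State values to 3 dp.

Forming AᵀA = [[94]] and Aᵀf = [183]ᵀ gives AᵀA·[c]ᵀ = Aᵀf.
Hence c = 183 / 94 ≈ 1.94681.

c = 1.947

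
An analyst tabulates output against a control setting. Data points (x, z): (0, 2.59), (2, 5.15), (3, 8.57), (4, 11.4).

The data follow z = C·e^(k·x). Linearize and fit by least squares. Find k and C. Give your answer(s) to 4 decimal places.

With ln zᵢ as the transformed response and xᵢ as the regressor:
XᵀX = [[29.0000, 9.0000]; [9.0000, 4]], rhs = [19.4573, 7.1725]ᵀ  (here Σx = 9.0000, Σ(x)² = 29.0000, Σln z = 7.1725, Σx·ln z = 19.4573).
Solving (det = 35.0000): k = 0.37932, ln C = 0.93967, so C = exp(0.93967) = 2.55912.

k = 0.3793, C = 2.5591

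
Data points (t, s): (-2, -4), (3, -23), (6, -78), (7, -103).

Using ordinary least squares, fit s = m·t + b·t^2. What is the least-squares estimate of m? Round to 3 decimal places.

The normal system XᵀX·[m, b]ᵀ = Xᵀs is [[98, 578]; [578, 3794]]·[m, b]ᵀ = [-1250, -8078]ᵀ.
det = 98·3794 − 578² = 37728.
m = ((-1250)·3794 − 578·(-8078))/37728 = -3059/1572; b = (98·(-8078) − 578·(-1250))/37728 = -2881/1572.

m = -1.946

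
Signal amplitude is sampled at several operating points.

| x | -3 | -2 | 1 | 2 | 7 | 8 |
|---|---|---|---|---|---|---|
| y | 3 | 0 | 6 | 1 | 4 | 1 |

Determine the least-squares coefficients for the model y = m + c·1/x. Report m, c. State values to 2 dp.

m = 2.10, c = 2.57

From the data, Σ1 = 6, Σ1/x = 157/168, Σ1/x·1/x = 46489/28224.
Moment sums: Σy = 15, Σ1/x·y = 347/56.
Determinant 6·(46489/28224) − (157/168)² = 254285/28224.
m = (15·(46489/28224) − (157/168)·(347/56))/(254285/28224) = 533898/254285; c = (6·(347/56) − (157/168)·15)/(254285/28224) = 653688/254285.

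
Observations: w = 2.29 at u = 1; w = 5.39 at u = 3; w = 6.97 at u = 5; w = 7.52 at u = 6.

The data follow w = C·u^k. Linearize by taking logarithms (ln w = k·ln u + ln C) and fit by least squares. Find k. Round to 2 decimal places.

Let Y = ln w. Fitting Y = k·ln u + ln C by least squares:
Σln u = 4.4998, Σ(ln u)² = 7.0076, Σln w = 6.4723, Σln u·ln w = 8.5906.
Equations: 7.0076·k + 4.4998·ln C = 8.5906;  4.4998·k + 4·ln C = 6.4723.
Δ = 7.0076·4 − (4.4998)² = 7.7823; k = (8.5906·4 − 4.4998·6.4723)/7.7823 = 0.67310, ln C = (7.0076·6.4723 − 4.4998·8.5906)/7.7823 = 0.86087.

k = 0.67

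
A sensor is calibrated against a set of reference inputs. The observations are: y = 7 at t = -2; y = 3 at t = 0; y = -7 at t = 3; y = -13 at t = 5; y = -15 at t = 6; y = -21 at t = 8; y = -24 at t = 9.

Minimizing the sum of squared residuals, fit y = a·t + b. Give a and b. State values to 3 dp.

a = -2.873, b = 1.902

Normal-equation sums: Σt·t = 219, Σt = 29, Σ1 = 7.
Moment sums: Σt·y = -574, Σy = -70.
AᵀA·[a, b]ᵀ = Aᵀy becomes [[219, 29]; [29, 7]]·[a, b]ᵀ = [-574, -70]ᵀ.
det = 219·7 − 29² = 692.
a = ((-574)·7 − 29·(-70))/692 = -497/173; b = (219·(-70) − 29·(-574))/692 = 329/173.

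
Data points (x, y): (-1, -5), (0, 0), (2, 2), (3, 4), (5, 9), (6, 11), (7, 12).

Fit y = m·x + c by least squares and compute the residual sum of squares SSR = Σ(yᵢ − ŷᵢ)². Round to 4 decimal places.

SSR = 5.5938

Compute the Gram sums: Σx·x = 124, Σx = 22, Σ1 = 7.
Right-hand side: Σx·y = 216, Σy = 33.
AᵀA·[m, c]ᵀ = Aᵀy becomes [[124, 22]; [22, 7]]·[m, c]ᵀ = [216, 33]ᵀ.
Δ = 124·7 − 22² = 384.
m = (216·7 − 22·33)/384 = 131/64; c = (124·33 − 22·216)/384 = -55/32.
Residuals: -79/64, 55/32, -3/8, -27/64, 31/64, 7/16, -39/64; SSR = 179/32.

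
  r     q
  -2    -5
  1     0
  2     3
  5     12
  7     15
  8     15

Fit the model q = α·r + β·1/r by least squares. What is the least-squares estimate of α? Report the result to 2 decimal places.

With design matrix A, AᵀA = [[147, 6]; [6, 123561/78400]] and Aᵀq = [301, 2917/280]ᵀ.
det = 147·(123561/78400) − 6² = 313083/1600.
α = (301·(123561/78400) − 6·(2917/280))/(313083/1600) = 1537681/730527; β = (147·(2917/280) − 6·301)/(313083/1600) = -146440/104361.

α = 2.10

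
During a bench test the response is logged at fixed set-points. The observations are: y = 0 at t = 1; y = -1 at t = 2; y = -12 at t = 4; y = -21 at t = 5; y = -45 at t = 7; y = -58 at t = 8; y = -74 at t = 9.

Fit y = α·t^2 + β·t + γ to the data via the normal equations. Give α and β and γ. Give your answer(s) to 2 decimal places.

The normal system XᵀX·[α, β, γ]ᵀ = Xᵀy is [[13956, 1782, 240]; [1782, 240, 36]; [240, 36, 7]]·[α, β, γ]ᵀ = [-12632, -1600, -211]ᵀ.
Row-reducing yields α = -8230/8283, β = 4432/8283, γ = 3235/2761.

α = -0.99, β = 0.54, γ = 1.17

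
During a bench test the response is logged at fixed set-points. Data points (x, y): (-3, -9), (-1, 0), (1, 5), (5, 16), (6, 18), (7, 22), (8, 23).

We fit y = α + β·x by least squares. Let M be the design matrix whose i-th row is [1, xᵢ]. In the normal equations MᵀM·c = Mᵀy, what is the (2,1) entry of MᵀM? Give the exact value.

Row 2 ↔ basis x, column 1 ↔ basis 1, so (MᵀM)_{2,1} = Σᵢ x = (-3)·(1) + (-1)·(1) + (1)·(1) + (5)·(1) + (6)·(1) + (7)·(1) + (8)·(1) = 23.

23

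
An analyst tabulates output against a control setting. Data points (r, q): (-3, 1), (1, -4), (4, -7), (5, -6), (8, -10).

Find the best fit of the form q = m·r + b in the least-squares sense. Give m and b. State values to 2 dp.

With design matrix A, AᵀA = [[115, 15]; [15, 5]] and Aᵀq = [-145, -26]ᵀ.
Δ = 115·5 − 15² = 350.
m = ((-145)·5 − 15·(-26))/350 = -67/70; b = (115·(-26) − 15·(-145))/350 = -163/70.

m = -0.96, b = -2.33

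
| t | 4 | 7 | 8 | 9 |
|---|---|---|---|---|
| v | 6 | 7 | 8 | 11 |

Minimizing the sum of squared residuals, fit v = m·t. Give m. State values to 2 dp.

m = 1.12

Sums needed: Σt·t = 210.
For Aᵀv: Σt·v = 236.
Hence m = 236 / 210 ≈ 1.12381.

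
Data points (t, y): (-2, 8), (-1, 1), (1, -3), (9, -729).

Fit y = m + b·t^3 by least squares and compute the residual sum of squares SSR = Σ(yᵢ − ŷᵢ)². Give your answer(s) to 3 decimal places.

Forming XᵀX = [[4, 721]; [721, 531507]] and Xᵀy = [-723, -531509]ᵀ gives XᵀX·[m, b]ᵀ = Xᵀy.
det = 4·531507 − 721² = 1606187.
m = ((-723)·531507 − 721·(-531509))/1606187 = -1061572/1606187; b = (4·(-531509) − 721·(-723))/1606187 = -1604753/1606187.
Residuals: 1073044/1606187, 1063006/1606187, -2152236/1606187, 16186/1606187; SSR = 4304472/1606187.

SSR = 2.680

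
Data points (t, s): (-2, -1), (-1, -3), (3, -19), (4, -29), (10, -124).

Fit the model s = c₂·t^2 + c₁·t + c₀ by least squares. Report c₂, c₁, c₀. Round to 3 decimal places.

Compute the Gram sums: Σt^2·t^2 = 10354, Σt^2·t = 1082, Σt^2 = 130, Σt·t = 130, Σt = 14, Σ1 = 5.
And Σt^2·s = -13042, Σt·s = -1408, Σs = -176.
XᵀX·[c₂, c₁, c₀]ᵀ = Xᵀs becomes [[10354, 1082, 130]; [1082, 130, 14]; [130, 14, 5]]·[c₂, c₁, c₀]ᵀ = [-13042, -1408, -176]ᵀ.
Row-reducing yields c₂ = -139499/147144, c₁ = -380021/147144, c₀ = -40703/12262.

c₂ = -0.948, c₁ = -2.583, c₀ = -3.319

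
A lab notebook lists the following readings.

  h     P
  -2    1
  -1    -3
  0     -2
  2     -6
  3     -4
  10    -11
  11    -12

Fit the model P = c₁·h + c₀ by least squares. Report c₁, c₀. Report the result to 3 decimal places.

With design matrix X, XᵀX = [[239, 23]; [23, 7]] and XᵀP = [-265, -37]ᵀ.
Determinant 239·7 − 23² = 1144.
c₁ = ((-265)·7 − 23·(-37))/1144 = -251/286; c₀ = (239·(-37) − 23·(-265))/1144 = -687/286.

c₁ = -0.878, c₀ = -2.402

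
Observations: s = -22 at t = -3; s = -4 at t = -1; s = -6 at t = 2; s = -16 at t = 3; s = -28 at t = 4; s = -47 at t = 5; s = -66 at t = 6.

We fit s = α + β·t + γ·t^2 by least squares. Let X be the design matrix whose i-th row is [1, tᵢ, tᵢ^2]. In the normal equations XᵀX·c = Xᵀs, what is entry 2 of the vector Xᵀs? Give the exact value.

Entry 2 ↔ basis t, so (Xᵀs)_{2} = Σᵢ (t)·sᵢ = (-3)·(-22) + (-1)·(-4) + (2)·(-6) + (3)·(-16) + (4)·(-28) + (5)·(-47) + (6)·(-66) = -733.

-733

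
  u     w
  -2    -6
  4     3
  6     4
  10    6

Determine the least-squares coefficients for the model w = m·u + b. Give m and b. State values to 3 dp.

Compute the Gram sums: Σu·u = 156, Σu = 18, Σ1 = 4.
For Aᵀw: Σu·w = 108, Σw = 7.
Normal equations: [[156, 18]; [18, 4]]·[m, b]ᵀ = [108, 7]ᵀ.
Eliminating b: 4·(row 1) − 18·(row 2) gives 300·m = 4·108 − 18·7 = 306, so m = 51/50.
Then b = (7 − 18·(51/50))/4 = -71/25.

m = 1.020, b = -2.840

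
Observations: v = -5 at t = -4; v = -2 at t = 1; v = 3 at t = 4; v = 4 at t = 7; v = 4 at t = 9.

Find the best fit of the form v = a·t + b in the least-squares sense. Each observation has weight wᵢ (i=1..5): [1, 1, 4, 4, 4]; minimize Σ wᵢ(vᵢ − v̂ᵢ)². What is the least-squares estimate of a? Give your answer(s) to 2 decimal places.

With design matrix M, MᵀWM = [[601, 77]; [77, 14]] and MᵀWv = [322, 37]ᵀ.
Eliminating b: 14·(row 1) − 77·(row 2) gives 2485·a = 14·322 − 77·37 = 1659, so a = 237/355.
Then b = (37 − 77·(237/355))/14 = -2557/2485.

a = 0.67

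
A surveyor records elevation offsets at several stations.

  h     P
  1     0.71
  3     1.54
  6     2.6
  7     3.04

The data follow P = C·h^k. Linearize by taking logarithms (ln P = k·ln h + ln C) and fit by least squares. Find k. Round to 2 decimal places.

Linearized form: ln P = k·ln h + ln C. From the 4 transformed points,
AᵀA = [[8.2039, 4.8363]; [4.8363, 4]], rhs = [4.3500, 2.1567]ᵀ  (here Σln h = 4.8363, Σ(ln h)² = 8.2039, Σln P = 2.1567, Σln h·ln P = 4.3500).
Solving (det = 9.4260): k = 0.73941, ln C = -0.35483.

k = 0.74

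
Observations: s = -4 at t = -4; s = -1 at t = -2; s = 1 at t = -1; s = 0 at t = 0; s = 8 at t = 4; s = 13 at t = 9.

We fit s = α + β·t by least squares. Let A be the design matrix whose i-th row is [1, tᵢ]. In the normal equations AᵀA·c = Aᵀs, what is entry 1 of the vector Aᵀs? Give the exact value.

17

Entry 1 ↔ basis 1, so (Aᵀs)_{1} = Σᵢ sᵢ = (1)·(-4) + (1)·(-1) + (1)·(1) + (1)·(0) + (1)·(8) + (1)·(13) = 17.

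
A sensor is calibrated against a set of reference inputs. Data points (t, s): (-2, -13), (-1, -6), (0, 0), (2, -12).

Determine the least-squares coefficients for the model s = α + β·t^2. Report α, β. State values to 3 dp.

Setting ∂/∂α … = 0 gives: 4·α + 9·β = -31;  9·α + 33·β = -106.
Δ = 4·33 − 9² = 51.
α = ((-31)·33 − 9·(-106))/51 = -23/17; β = (4·(-106) − 9·(-31))/51 = -145/51.

α = -1.353, β = -2.843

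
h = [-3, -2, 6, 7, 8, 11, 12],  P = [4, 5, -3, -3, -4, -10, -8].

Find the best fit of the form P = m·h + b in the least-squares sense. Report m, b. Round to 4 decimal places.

XᵀX·[m, b]ᵀ = XᵀP reads: 427·m + 39·b = -299;  39·m + 7·b = -19.
Δ = 427·7 − 39² = 1468.
m = ((-299)·7 − 39·(-19))/1468 = -338/367; b = (427·(-19) − 39·(-299))/1468 = 887/367.

m = -0.9210, b = 2.4169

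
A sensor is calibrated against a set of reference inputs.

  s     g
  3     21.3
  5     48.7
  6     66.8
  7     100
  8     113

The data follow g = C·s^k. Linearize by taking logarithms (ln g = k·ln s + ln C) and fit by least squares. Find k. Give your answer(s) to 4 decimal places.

k = 1.7462

Linearized form: ln g = k·ln s + ln C. From the 5 transformed points,
Over the data: Σln s = 8.5252, Σ(ln s)² = 15.1183, Σln g = 20.4786, Σln s·ln g = 35.9341.
Normal system: [[15.1183, 8.5252]; [8.5252, 5]]·[k, ln C]ᵀ = [35.9341, 20.4786]ᵀ.
Slope k = (n·Σln s·ln g − Σln s·Σln g)/(n·Σ(ln s)² − (Σln s)²) = (5·35.9341 − 8.5252·20.4786)/2.9130 = 1.74620; ln C = (Σln g − k·Σln s)/n = 1.11840.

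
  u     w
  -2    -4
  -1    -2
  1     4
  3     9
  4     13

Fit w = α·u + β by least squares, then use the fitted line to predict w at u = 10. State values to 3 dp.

Compute the Gram sums: Σu·u = 31, Σu = 5, Σ1 = 5.
Moment sums: Σu·w = 93, Σw = 20.
AᵀA·[α, β]ᵀ = Aᵀw becomes [[31, 5]; [5, 5]]·[α, β]ᵀ = [93, 20]ᵀ.
det = 31·5 − 5² = 130.
α = (93·5 − 5·20)/130 = 73/26; β = (31·20 − 5·93)/130 = 31/26.
At u = 10: ŵ = (73/26)·(10) + (31/26)·(1) = 761/26.

ŵ = 29.269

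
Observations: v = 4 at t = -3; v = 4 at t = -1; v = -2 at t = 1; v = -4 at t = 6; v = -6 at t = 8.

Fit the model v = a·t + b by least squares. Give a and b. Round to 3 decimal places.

Sums needed: Σt·t = 111, Σt = 11, Σ1 = 5.
Moment sums: Σt·v = -90, Σv = -4.
So XᵀX·[a, b]ᵀ = Xᵀv: [[111, 11]; [11, 5]]·[a, b]ᵀ = [-90, -4]ᵀ.
det = 111·5 − 11² = 434.
a = ((-90)·5 − 11·(-4))/434 = -29/31; b = (111·(-4) − 11·(-90))/434 = 39/31.

a = -0.935, b = 1.258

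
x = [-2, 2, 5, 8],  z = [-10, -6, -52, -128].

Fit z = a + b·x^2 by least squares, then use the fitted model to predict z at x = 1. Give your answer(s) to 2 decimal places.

ẑ = -2.49

Setting ∂/∂a … = 0 gives: 4·a + 97·b = -196;  97·a + 4753·b = -9556.
Δ = 4·4753 − 97² = 9603.
a = ((-196)·4753 − 97·(-9556))/9603 = -16/33; b = (4·(-9556) − 97·(-196))/9603 = -6404/3201.
At x = 1: ẑ = (-16/33)·(1) + (-6404/3201)·(1) = -2652/1067.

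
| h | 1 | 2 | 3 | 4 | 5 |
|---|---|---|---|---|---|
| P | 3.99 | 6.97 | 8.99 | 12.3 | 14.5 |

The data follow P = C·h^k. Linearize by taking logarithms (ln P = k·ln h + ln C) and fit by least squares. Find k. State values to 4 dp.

k = 0.7992

With ln Pᵢ as the transformed response and ln hᵢ as the regressor:
XᵀX = [[6.1995, 4.7875]; [4.7875, 5]], rhs = [11.5414, 10.7053]ᵀ  (here Σln h = 4.7875, Σ(ln h)² = 6.1995, Σln P = 10.7053, Σln h·ln P = 11.5414).
Slope k = (n·Σln h·ln P − Σln h·Σln P)/(n·Σ(ln h)² − (Σln h)²) = (5·11.5414 − 4.7875·10.7053)/8.0774 = 0.79923; ln C = (Σln P − k·Σln h)/n = 1.37579.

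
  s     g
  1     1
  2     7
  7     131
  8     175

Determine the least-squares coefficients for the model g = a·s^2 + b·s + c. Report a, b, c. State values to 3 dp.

a = 3.167, b = -3.662, c = 1.563

Entries of MᵀM: Σs^2·s^2 = 6514, Σs^2·s = 864, Σs^2 = 118, Σs·s = 118, Σs = 18, Σ1 = 4.
And Σs^2·g = 17648, Σs·g = 2332, Σg = 314.
Normal equations: [[6514, 864, 118]; [864, 118, 18]; [118, 18, 4]]·[a, b, c]ᵀ = [17648, 2332, 314]ᵀ.
Solving the 3×3 system (Gaussian elimination) gives a = 19/6, b = -271/74, c = 347/222.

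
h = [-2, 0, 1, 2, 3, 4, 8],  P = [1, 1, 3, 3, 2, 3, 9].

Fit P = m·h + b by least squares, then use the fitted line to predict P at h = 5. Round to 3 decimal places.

P̂ = 5.207

The normal system XᵀX·[m, b]ᵀ = XᵀP is [[98, 16]; [16, 7]]·[m, b]ᵀ = [97, 22]ᵀ.
Eliminating b: 7·(row 1) − 16·(row 2) gives 430·m = 7·97 − 16·22 = 327, so m = 327/430.
Then b = (22 − 16·(327/430))/7 = 302/215.
At h = 5: P̂ = (327/430)·(5) + (302/215)·(1) = 2239/430.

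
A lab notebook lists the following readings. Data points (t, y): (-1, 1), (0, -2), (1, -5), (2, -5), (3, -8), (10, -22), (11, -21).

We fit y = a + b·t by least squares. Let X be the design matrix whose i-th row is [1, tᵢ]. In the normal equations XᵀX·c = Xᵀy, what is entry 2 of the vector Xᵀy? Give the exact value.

-491

Entry 2 ↔ basis t, so (Xᵀy)_{2} = Σᵢ (t)·yᵢ = (-1)·(1) + (0)·(-2) + (1)·(-5) + (2)·(-5) + (3)·(-8) + (10)·(-22) + (11)·(-21) = -491.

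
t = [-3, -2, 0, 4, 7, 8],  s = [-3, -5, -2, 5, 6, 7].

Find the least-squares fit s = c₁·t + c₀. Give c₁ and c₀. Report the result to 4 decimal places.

From the data, Σt·t = 142, Σt = 14, Σ1 = 6.
Moment sums: Σt·s = 137, Σs = 8.
Eliminating c₀: 6·(row 1) − 14·(row 2) gives 656·c₁ = 6·137 − 14·8 = 710, so c₁ = 355/328.
Then c₀ = (8 − 14·(355/328))/6 = -391/328.

c₁ = 1.0823, c₀ = -1.1921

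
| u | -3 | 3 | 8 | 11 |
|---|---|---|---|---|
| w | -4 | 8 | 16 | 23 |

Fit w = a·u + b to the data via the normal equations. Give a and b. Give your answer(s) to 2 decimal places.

a = 1.89, b = 1.79

Normal-equation sums: Σu·u = 203, Σu = 19, Σ1 = 4.
Right-hand side: Σu·w = 417, Σw = 43.
MᵀM·[a, b]ᵀ = Mᵀw becomes [[203, 19]; [19, 4]]·[a, b]ᵀ = [417, 43]ᵀ.
det = 203·4 − 19² = 451.
a = (417·4 − 19·43)/451 = 851/451; b = (203·43 − 19·417)/451 = 806/451.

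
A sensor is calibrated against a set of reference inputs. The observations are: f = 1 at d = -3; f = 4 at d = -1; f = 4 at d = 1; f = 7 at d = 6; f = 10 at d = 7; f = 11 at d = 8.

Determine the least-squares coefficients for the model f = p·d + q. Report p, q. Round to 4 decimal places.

Setting ∂/∂p … = 0 gives: 160·p + 18·q = 197;  18·p + 6·q = 37.
(Σd·d = 160, Σd = 18, Σ1 = 6, Σd·f = 197, Σf = 37.)
Eliminating q: 6·(row 1) − 18·(row 2) gives 636·p = 6·197 − 18·37 = 516, so p = 43/53.
Then q = (37 − 18·(43/53))/6 = 1187/318.

p = 0.8113, q = 3.7327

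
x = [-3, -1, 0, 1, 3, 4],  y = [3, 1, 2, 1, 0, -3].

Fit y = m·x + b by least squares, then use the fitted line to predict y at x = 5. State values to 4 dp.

ŷ = -2.4100

The normal equations are: 36·m + 4·b = -21;  4·m + 6·b = 4.
Eliminating b: 6·(row 1) − 4·(row 2) gives 200·m = 6·(-21) − 4·4 = -142, so m = -71/100.
Then b = (4 − 4·(-71/100))/6 = 57/50.
At x = 5: ŷ = (-71/100)·(5) + (57/50)·(1) = -241/100.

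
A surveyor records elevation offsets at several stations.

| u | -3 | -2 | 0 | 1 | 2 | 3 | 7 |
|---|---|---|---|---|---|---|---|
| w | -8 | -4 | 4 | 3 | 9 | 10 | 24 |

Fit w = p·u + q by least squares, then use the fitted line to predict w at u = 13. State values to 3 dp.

ŵ = 42.241

Entries of XᵀX: Σu·u = 76, Σu = 8, Σ1 = 7.
For Xᵀw: Σu·w = 251, Σw = 38.
XᵀX·[p, q]ᵀ = Xᵀw becomes [[76, 8]; [8, 7]]·[p, q]ᵀ = [251, 38]ᵀ.
det = 76·7 − 8² = 468.
p = (251·7 − 8·38)/468 = 1453/468; q = (76·38 − 8·251)/468 = 220/117.
At u = 13: ŵ = (1453/468)·(13) + (220/117)·(1) = 19769/468.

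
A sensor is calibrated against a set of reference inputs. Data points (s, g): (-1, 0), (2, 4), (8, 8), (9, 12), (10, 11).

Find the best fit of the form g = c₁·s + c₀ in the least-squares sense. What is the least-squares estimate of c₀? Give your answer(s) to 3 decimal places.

Entries of AᵀA: Σs·s = 250, Σs = 28, Σ1 = 5.
Moment sums: Σs·g = 290, Σg = 35.
AᵀA·[c₁, c₀]ᵀ = Aᵀg becomes [[250, 28]; [28, 5]]·[c₁, c₀]ᵀ = [290, 35]ᵀ.
Eliminating c₀: 5·(row 1) − 28·(row 2) gives 466·c₁ = 5·290 − 28·35 = 470, so c₁ = 235/233.
Then c₀ = (35 − 28·(235/233))/5 = 315/233.

c₀ = 1.352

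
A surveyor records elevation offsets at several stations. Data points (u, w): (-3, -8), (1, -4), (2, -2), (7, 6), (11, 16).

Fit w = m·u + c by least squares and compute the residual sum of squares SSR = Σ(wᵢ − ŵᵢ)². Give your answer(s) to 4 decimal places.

From the data, Σu·u = 184, Σu = 18, Σ1 = 5.
For Mᵀw: Σu·w = 234, Σw = 8.
MᵀM·[m, c]ᵀ = Mᵀw becomes [[184, 18]; [18, 5]]·[m, c]ᵀ = [234, 8]ᵀ.
Eliminating c: 5·(row 1) − 18·(row 2) gives 596·m = 5·234 − 18·8 = 1026, so m = 513/298.
Then c = (8 − 18·(513/298))/5 = -685/149.
Residuals: 525/298, -335/298, -126/149, -433/298, 495/298; SSR = 1483/149.

SSR = 9.9530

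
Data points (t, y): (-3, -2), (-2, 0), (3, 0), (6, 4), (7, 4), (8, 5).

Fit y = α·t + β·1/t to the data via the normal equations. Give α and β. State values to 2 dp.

α = 0.67, β = -2.79

XᵀX·[α, β]ᵀ = Xᵀy reads: 171·α + 6·β = 98;  6·α + (1681/3136)·β = 425/168.
(Σt·t = 171, Σt·1/t = 6, Σ1/t·1/t = 1681/3136, Σt·y = 98, Σ1/t·y = 425/168.)
Determinant 171·(1681/3136) − 6² = 174555/3136.
α = (98·(1681/3136) − 6·(425/168))/(174555/3136) = 39046/58185; β = (171·(425/168) − 6·98)/(174555/3136) = -54152/19395.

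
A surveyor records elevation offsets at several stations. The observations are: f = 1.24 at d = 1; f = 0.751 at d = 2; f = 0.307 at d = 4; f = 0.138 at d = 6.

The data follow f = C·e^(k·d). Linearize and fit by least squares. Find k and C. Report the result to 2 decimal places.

k = -0.44, C = 1.85

Let Y = ln f. Fitting Y = k·d + ln C by least squares:
Σd = 13.0000, Σ(d)² = 57.0000, Σln f = -3.2326, Σd·ln f = -16.9642.
Equations: 57.0000·k + 13.0000·ln C = -16.9642;  13.0000·k + 4·ln C = -3.2326.
Δ = 57.0000·4 − (13.0000)² = 59.0000; k = (-16.9642·4 − 13.0000·-3.2326)/59.0000 = -0.43784, ln C = (57.0000·-3.2326 − 13.0000·-16.9642)/59.0000 = 0.61481, so C = exp(0.61481) = 1.84931.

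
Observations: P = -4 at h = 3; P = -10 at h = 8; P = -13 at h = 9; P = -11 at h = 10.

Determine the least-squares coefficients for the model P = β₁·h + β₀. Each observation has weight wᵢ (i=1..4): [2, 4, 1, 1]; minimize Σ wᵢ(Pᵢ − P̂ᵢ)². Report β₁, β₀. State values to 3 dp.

β₁ = -1.187, β₀ = -0.545

Setting ∂/∂β₁ … = 0 gives: 455·β₁ + 57·β₀ = -571;  57·β₁ + 8·β₀ = -72.
(Σwᵢ·h·h = 455, Σwᵢ·h = 57, Σwᵢ·1 = 8, Σwᵢ·h·P = -571, Σwᵢ·P = -72.)
Eliminating β₀: 8·(row 1) − 57·(row 2) gives 391·β₁ = 8·(-571) − 57·(-72) = -464, so β₁ = -464/391.
Then β₀ = ((-72) − 57·(-464/391))/8 = -213/391.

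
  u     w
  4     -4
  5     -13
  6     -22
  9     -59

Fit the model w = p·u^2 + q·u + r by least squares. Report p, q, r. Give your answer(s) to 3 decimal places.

Setting ∂/∂p … = 0 gives: 8738·p + 1134·q + 158·r = -5960;  1134·p + 158·q + 24·r = -744;  158·p + 24·q + 4·r = -98.
Row-reducing yields p = -115/181, q = -489/181, r = 3042/181.

p = -0.635, q = -2.702, r = 16.807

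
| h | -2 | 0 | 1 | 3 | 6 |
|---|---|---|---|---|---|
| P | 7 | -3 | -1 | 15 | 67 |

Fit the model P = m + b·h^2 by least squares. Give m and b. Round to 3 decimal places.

m = -2.284, b = 1.928

From the data, Σ1 = 5, Σh^2 = 50, Σh^2·h^2 = 1394.
Moment sums: ΣP = 85, Σh^2·P = 2574.
Eliminating b: 1394·(row 1) − 50·(row 2) gives 4470·m = 1394·85 − 50·2574 = -10210, so m = -1021/447.
Then b = (2574 − 50·(-1021/447))/1394 = 862/447.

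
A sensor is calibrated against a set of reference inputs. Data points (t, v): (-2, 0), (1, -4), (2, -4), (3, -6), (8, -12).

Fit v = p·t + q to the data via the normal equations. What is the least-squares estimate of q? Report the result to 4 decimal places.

Compute the Gram sums: Σt·t = 82, Σt = 12, Σ1 = 5.
Right-hand side: Σt·v = -126, Σv = -26.
Normal equations: [[82, 12]; [12, 5]]·[p, q]ᵀ = [-126, -26]ᵀ.
Δ = 82·5 − 12² = 266.
p = ((-126)·5 − 12·(-26))/266 = -159/133; q = (82·(-26) − 12·(-126))/266 = -310/133.

q = -2.3308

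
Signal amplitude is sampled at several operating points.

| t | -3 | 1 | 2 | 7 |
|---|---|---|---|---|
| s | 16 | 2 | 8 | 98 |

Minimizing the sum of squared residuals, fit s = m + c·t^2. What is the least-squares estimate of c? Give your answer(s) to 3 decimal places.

The normal equations are: 4·m + 63·c = 124;  63·m + 2499·c = 4980.
Determinant 4·2499 − 63² = 6027.
m = (124·2499 − 63·4980)/6027 = -184/287; c = (4·4980 − 63·124)/6027 = 4036/2009.

c = 2.009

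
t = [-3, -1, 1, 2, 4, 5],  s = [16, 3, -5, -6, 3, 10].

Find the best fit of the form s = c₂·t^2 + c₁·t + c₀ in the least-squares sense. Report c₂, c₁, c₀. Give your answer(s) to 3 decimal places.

c₂ = 1.135, c₁ = -3.137, c₀ = -2.910

From the data, Σt^2·t^2 = 980, Σt^2·t = 170, Σt^2 = 56, Σt·t = 56, Σt = 8, Σ1 = 6.
Right-hand side: Σt^2·s = 416, Σt·s = -6, Σs = 21.
XᵀX·[c₂, c₁, c₀]ᵀ = Xᵀs becomes [[980, 170, 56]; [170, 56, 8]; [56, 8, 6]]·[c₂, c₁, c₀]ᵀ = [416, -6, 21]ᵀ.
Inverting the 3×3 Gram matrix, [c₂, c₁, c₀]ᵀ = [9911/8733, -27392/8733, -16943/5822]ᵀ.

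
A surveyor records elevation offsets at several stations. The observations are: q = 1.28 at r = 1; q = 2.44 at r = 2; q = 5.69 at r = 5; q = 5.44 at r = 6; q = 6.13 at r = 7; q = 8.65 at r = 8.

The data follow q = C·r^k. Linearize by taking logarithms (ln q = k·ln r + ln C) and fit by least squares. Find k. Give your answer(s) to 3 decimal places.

Let Y = ln q. Fitting Y = k·ln r + ln C by least squares:
XᵀX = [[14.3918, 8.1197]; [8.1197, 6]], rhs = [14.4663, 8.5421]ᵀ  (here Σln r = 8.1197, Σ(ln r)² = 14.3918, Σln q = 8.5421, Σln r·ln q = 14.4663).
Slope k = (n·Σln r·ln q − Σln r·Σln q)/(n·Σ(ln r)² − (Σln r)²) = (6·14.4663 − 8.1197·8.5421)/20.4213 = 0.85394; ln C = (Σln q − k·Σln r)/n = 0.26806.

k = 0.854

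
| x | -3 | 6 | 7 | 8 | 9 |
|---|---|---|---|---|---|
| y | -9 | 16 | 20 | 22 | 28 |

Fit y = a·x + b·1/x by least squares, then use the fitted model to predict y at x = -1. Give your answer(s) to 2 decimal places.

ŷ = -2.05

MᵀM·[a, b]ᵀ = Mᵀy reads: 239·a + 5·b = 691;  5·a + (47569/254016)·b = 3625/252.
Δ = 239·(47569/254016) − 5² = 5018591/254016.
a = (691·(47569/254016) − 5·(3625/252))/(5018591/254016) = 14600179/5018591; b = (239·(3625/252) − 5·691)/(5018591/254016) = -4319280/5018591.
At x = -1: ŷ = (14600179/5018591)·(-1) + (-4319280/5018591)·(-1) = -10280899/5018591.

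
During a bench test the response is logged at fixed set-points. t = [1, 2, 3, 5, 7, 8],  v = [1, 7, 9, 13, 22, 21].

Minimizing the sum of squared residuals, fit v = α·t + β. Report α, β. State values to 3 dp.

α = 2.864, β = -0.246

The normal system MᵀM·[α, β]ᵀ = Mᵀv is [[152, 26]; [26, 6]]·[α, β]ᵀ = [429, 73]ᵀ.
det = 152·6 − 26² = 236.
α = (429·6 − 26·73)/236 = 169/59; β = (152·73 − 26·429)/236 = -29/118.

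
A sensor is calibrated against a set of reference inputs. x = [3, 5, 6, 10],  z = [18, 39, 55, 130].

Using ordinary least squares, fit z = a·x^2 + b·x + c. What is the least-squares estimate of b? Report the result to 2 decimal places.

Entries of AᵀA: Σx^2·x^2 = 12002, Σx^2·x = 1368, Σx^2 = 170, Σx·x = 170, Σx = 24, Σ1 = 4.
And Σx^2·z = 16117, Σx·z = 1879, Σz = 242.
Normal equations: [[12002, 1368, 170]; [1368, 170, 24]; [170, 24, 4]]·[a, b, c]ᵀ = [16117, 1879, 242]ᵀ.
Solving the 3×3 system (Gaussian elimination) gives a = 1518/1549, b = 10243/3098, c = -3059/3098.

b = 3.31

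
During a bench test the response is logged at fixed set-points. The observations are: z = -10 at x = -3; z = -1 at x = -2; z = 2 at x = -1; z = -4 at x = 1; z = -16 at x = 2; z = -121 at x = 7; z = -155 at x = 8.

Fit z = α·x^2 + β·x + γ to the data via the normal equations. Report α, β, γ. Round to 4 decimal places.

Entries of AᵀA: Σx^2·x^2 = 6612, Σx^2·x = 828, Σx^2 = 132, Σx·x = 132, Σx = 12, Σ1 = 7.
And Σx^2·z = -16009, Σx·z = -2093, Σz = -305.
Solving the 3×3 system (Gaussian elimination) gives α = -4447/2184, β = -6761/2184, γ = 12/91.

α = -2.0362, β = -3.0957, γ = 0.1319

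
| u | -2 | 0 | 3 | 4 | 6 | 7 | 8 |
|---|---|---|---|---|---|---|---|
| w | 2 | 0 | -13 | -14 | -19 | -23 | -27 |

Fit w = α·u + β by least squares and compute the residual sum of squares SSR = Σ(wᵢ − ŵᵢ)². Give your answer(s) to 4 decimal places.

SSR = 13.2842

With design matrix A, AᵀA = [[178, 26]; [26, 7]] and Aᵀw = [-590, -94]ᵀ.
Determinant 178·7 − 26² = 570.
α = ((-590)·7 − 26·(-94))/570 = -281/95; β = (178·(-94) − 26·(-590))/570 = -232/95.
Residuals: -28/19, 232/95, -32/19, 26/95, 113/95, 14/95, -17/19; SSR = 1262/95.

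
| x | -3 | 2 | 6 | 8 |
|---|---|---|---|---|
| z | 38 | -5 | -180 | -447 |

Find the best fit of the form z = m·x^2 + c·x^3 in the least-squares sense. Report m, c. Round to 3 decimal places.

The normal equations are: 5489·m + 40333·c = -34766;  40333·m + 309593·c = -268810.
Δ = 5489·309593 − 40333² = 72605088.
m = ((-34766)·309593 − 40333·(-268810))/72605088 = 6550291/6050424; c = (5489·(-268810) − 40333·(-34766))/72605088 = -6106751/6050424.

m = 1.083, c = -1.009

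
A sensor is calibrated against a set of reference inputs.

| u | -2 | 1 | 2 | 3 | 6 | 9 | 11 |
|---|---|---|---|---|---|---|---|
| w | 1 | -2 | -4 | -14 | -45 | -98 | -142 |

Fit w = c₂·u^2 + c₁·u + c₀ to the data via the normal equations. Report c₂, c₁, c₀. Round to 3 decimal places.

Forming MᵀM = [[22612, 2304, 256]; [2304, 256, 30]; [256, 30, 7]] and Mᵀw = [-26880, -2768, -304]ᵀ gives MᵀM·[c₂, c₁, c₀]ᵀ = Mᵀw.
Row-reducing yields c₂ = -105152/101451, c₁ = -56860/33817, c₀ = 24392/14493.

c₂ = -1.036, c₁ = -1.681, c₀ = 1.683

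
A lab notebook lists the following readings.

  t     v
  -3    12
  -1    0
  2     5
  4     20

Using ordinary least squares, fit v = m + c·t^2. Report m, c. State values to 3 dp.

m = -0.663, c = 1.322

Forming XᵀX = [[4, 30]; [30, 354]] and Xᵀv = [37, 448]ᵀ gives XᵀX·[m, c]ᵀ = Xᵀv.
Δ = 4·354 − 30² = 516.
m = (37·354 − 30·448)/516 = -57/86; c = (4·448 − 30·37)/516 = 341/258.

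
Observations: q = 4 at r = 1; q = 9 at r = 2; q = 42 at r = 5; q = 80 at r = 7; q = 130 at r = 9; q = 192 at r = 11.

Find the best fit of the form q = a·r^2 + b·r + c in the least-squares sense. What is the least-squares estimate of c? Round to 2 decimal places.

c = 2.13

Normal-equation sums: Σr^2·r^2 = 24245, Σr^2·r = 2537, Σr^2 = 281, Σr·r = 281, Σr = 35, Σ1 = 6.
And Σr^2·q = 38772, Σr·q = 4074, Σq = 457.
Inverting the 3×3 Gram matrix, [a, b, c]ᵀ = [17558/11395, 3669/11395, 24217/11395]ᵀ.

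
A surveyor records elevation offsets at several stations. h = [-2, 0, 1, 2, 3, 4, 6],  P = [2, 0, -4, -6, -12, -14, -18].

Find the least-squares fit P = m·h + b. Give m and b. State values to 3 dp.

m = -2.762, b = -1.905

Sums needed: Σh·h = 70, Σh = 14, Σ1 = 7.
For XᵀP: Σh·P = -220, ΣP = -52.
Determinant 70·7 − 14² = 294.
m = ((-220)·7 − 14·(-52))/294 = -58/21; b = (70·(-52) − 14·(-220))/294 = -40/21.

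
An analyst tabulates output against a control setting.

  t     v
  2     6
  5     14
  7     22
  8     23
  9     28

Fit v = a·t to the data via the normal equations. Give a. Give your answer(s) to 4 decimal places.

The normal equations are: 223·a = 672.
(Σt·t = 223, Σt·v = 672.)
a = 672/223 = 3.01345.

a = 3.0135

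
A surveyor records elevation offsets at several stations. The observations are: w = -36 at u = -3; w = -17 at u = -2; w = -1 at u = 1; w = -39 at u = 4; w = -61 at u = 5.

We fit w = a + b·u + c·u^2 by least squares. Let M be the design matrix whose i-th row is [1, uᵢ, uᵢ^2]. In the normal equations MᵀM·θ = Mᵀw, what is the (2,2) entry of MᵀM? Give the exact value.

Row 2 ↔ basis u, column 2 ↔ basis u, so (MᵀM)_{2,2} = Σᵢ (u)·(u) = (-3)·(-3) + (-2)·(-2) + (1)·(1) + (4)·(4) + (5)·(5) = 55.

55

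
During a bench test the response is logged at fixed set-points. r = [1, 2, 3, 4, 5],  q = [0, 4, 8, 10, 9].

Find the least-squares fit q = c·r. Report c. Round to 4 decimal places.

With design matrix M, MᵀM = [[55]] and Mᵀq = [117]ᵀ.
c = 117/55 = 2.12727.

c = 2.1273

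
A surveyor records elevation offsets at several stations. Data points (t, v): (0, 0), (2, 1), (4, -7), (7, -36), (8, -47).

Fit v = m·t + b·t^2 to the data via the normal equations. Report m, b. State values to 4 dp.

MᵀM·[m, b]ᵀ = Mᵀv reads: 133·m + 927·b = -654;  927·m + 6769·b = -4880.
Eliminating b: 6769·(row 1) − 927·(row 2) gives 40948·m = 6769·(-654) − 927·(-4880) = 96834, so m = 48417/20474.
Then b = ((-4880) − 927·(48417/20474))/6769 = -21391/20474.

m = 2.3648, b = -1.0448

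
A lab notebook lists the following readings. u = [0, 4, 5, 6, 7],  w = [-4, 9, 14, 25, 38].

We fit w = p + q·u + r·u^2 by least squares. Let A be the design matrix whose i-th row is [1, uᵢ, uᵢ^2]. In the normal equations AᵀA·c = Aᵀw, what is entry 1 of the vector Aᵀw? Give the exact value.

Entry 1 ↔ basis 1, so (Aᵀw)_{1} = Σᵢ wᵢ = (1)·(-4) + (1)·(9) + (1)·(14) + (1)·(25) + (1)·(38) = 82.

82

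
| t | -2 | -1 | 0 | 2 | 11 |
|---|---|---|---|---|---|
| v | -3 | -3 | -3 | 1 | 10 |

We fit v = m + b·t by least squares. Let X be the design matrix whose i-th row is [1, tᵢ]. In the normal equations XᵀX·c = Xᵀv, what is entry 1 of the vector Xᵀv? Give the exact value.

2

Entry 1 ↔ basis 1, so (Xᵀv)_{1} = Σᵢ vᵢ = (1)·(-3) + (1)·(-3) + (1)·(-3) + (1)·(1) + (1)·(10) = 2.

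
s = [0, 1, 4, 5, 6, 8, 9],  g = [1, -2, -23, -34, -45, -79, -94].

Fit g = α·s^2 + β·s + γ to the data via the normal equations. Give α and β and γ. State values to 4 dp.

α = -0.9344, β = -2.2871, γ = 1.1211

MᵀM·[α, β, γ]ᵀ = Mᵀg reads: 12835·α + 1647·β + 223·γ = -15510;  1647·α + 223·β + 33·γ = -2012;  223·α + 33·β + 7·γ = -276.
Inverting the 3×3 Gram matrix, [α, β, γ]ᵀ = [-17196/18403, -42089/18403, 20631/18403]ᵀ.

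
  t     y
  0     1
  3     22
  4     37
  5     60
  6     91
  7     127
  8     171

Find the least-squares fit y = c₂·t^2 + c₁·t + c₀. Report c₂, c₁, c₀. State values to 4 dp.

Entries of XᵀX: Σt^2·t^2 = 8755, Σt^2·t = 1287, Σt^2 = 199, Σt·t = 199, Σt = 33, Σ1 = 7.
Moment sums: Σt^2·y = 22733, Σt·y = 3317, Σy = 509.
So XᵀX·[c₂, c₁, c₀]ᵀ = Xᵀy: [[8755, 1287, 199]; [1287, 199, 33]; [199, 33, 7]]·[c₂, c₁, c₀]ᵀ = [22733, 3317, 509]ᵀ.
Inverting the 3×3 Gram matrix, [c₂, c₁, c₀]ᵀ = [22629/7483, -23698/7483, 1790/1069]ᵀ.

c₂ = 3.0241, c₁ = -3.1669, c₀ = 1.6745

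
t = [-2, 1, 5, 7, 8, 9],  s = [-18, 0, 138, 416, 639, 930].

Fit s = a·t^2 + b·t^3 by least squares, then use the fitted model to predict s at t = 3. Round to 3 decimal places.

ŝ = 22.926

The normal system XᵀX·[a, b]ᵀ = Xᵀs is [[13700, 111718]; [111718, 926924]]·[a, b]ᵀ = [139988, 1165220]ᵀ.
Eliminating b: 926924·(row 1) − 111718·(row 2) gives 217947276·a = 926924·139988 − 111718·1165220 = -417811048, so a = -104452762/54486819.
Then b = (1165220 − 111718·(-104452762/54486819))/926924 = 81083654/54486819.
At t = 3: ŝ = (-104452762/54486819)·(9) + (81083654/54486819)·(27) = 8164600/356123.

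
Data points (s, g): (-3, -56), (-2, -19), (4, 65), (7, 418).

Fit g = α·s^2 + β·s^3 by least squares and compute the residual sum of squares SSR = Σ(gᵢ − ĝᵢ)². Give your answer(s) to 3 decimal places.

Compute the Gram sums: Σs^2·s^2 = 2754, Σs^2·s^3 = 17556, Σs^3·s^3 = 122538.
For Aᵀg: Σs^2·g = 20942, Σs^3·g = 149198.
Determinant 2754·122538 − 17556² = 29256516.
α = (20942·122538 − 17556·149198)/29256516 = -4427441/2438043; β = (2754·149198 − 17556·20942)/29256516 = 3602795/2438043.
Residuals: 197342/812681, 69769/812681, -422343/812681, 95966/812681; SSR = 284730/812681.

SSR = 0.350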